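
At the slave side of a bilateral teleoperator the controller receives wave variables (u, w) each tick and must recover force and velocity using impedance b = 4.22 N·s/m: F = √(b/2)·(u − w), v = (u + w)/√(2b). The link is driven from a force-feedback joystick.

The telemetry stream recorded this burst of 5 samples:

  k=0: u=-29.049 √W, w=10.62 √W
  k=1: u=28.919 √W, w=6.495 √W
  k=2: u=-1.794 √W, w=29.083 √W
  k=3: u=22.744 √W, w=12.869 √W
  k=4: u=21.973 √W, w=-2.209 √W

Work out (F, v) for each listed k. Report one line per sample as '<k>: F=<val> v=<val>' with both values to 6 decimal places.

k=0: u−w=-39.669000, u+w=-18.429000; √(b/2)=1.452584, √(2b)=2.905168; F=1.452584×(-39.669)=-57.622551, v=-18.429000/2.905168=-6.343523
k=1: u−w=22.424000, u+w=35.414000; √(b/2)=1.452584, √(2b)=2.905168; F=1.452584×22.424=32.572741, v=35.414000/2.905168=12.190002
k=2: u−w=-30.877000, u+w=27.289000; √(b/2)=1.452584, √(2b)=2.905168; F=1.452584×(-30.877)=-44.851433, v=27.289000/2.905168=9.393261
k=3: u−w=9.875000, u+w=35.613000; √(b/2)=1.452584, √(2b)=2.905168; F=1.452584×9.875=14.344266, v=35.613000/2.905168=12.258500
k=4: u−w=24.182000, u+w=19.764000; √(b/2)=1.452584, √(2b)=2.905168; F=1.452584×24.182=35.126384, v=19.764000/2.905168=6.803049

0: F=-57.622551 v=-6.343523
1: F=32.572741 v=12.190002
2: F=-44.851433 v=9.393261
3: F=14.344266 v=12.258500
4: F=35.126384 v=6.803049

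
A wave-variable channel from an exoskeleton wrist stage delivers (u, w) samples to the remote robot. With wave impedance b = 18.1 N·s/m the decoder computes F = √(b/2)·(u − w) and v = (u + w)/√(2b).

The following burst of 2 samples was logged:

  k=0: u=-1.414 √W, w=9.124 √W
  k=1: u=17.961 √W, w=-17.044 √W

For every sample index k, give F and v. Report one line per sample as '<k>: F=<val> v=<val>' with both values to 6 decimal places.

k=0: u−w=-10.538000, u+w=7.710000; √(b/2)=3.008322, √(2b)=6.016644; F=3.008322×(-10.538)=-31.701695, v=7.710000/6.016644=1.281445
k=1: u−w=35.005000, u+w=0.917000; √(b/2)=3.008322, √(2b)=6.016644; F=3.008322×35.005=105.306304, v=0.917000/6.016644=0.152411

0: F=-31.701695 v=1.281445
1: F=105.306304 v=0.152411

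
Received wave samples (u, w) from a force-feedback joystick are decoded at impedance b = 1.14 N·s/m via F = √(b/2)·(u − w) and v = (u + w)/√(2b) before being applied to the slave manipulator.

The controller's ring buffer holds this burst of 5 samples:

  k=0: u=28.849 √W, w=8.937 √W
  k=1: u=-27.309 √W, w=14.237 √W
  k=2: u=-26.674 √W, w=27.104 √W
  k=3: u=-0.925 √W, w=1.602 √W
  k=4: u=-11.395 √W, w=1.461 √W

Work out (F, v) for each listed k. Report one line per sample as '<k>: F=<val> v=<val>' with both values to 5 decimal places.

0: F=15.03323 v=25.02439
1: F=-31.36654 v=-8.65714
2: F=-40.60150 v=0.28477
3: F=-1.90784 v=0.44835
4: F=-9.70607 v=-6.57895

k=0: u−w=19.91200, u+w=37.78600; √(b/2)=0.75498, √(2b)=1.50997; F=0.75498×19.912=15.03323, v=37.78600/1.50997=25.02439
k=1: u−w=-41.54600, u+w=-13.07200; √(b/2)=0.75498, √(2b)=1.50997; F=0.75498×(-41.546)=-31.36654, v=-13.07200/1.50997=-8.65714
k=2: u−w=-53.77800, u+w=0.43000; √(b/2)=0.75498, √(2b)=1.50997; F=0.75498×(-53.778)=-40.60150, v=0.43000/1.50997=0.28477
k=3: u−w=-2.52700, u+w=0.67700; √(b/2)=0.75498, √(2b)=1.50997; F=0.75498×(-2.527)=-1.90784, v=0.67700/1.50997=0.44835
k=4: u−w=-12.85600, u+w=-9.93400; √(b/2)=0.75498, √(2b)=1.50997; F=0.75498×(-12.856)=-9.70607, v=-9.93400/1.50997=-6.57895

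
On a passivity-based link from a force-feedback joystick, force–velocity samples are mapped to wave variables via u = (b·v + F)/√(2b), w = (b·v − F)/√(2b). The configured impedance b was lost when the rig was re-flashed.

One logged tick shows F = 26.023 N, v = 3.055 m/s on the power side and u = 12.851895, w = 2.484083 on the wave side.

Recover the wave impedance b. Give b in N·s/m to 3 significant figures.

b = 12.6 N·s/m

u + w = 15.335978;  u + w = √(2b)·v, so √(2b) = 15.335978/3.055 = 5.019960.
b = (√(2b))²/2 = 25.199999/2 = 12.600000.
(Check via u − w = 2F/√(2b): u − w = 10.367812, 2F/√(2b) = 10.367812.)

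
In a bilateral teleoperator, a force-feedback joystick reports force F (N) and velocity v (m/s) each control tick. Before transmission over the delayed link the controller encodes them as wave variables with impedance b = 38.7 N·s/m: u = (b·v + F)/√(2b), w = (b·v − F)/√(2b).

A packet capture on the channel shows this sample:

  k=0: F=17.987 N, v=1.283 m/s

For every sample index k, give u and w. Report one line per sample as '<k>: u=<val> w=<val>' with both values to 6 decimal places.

0: u=7.688247 w=3.599236

k=0: b·v=38.7×1.283=49.652100; √(2b)=8.797727; u=(49.652100+17.987)/8.797727=7.688247, w=(49.652100−17.987)/8.797727=3.599236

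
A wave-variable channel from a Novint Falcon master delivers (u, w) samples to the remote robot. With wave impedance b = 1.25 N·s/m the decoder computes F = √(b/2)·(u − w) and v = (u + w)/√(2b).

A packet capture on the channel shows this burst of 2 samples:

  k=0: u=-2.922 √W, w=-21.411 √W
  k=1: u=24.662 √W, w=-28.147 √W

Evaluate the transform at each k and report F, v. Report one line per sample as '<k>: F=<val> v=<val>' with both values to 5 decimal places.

k=0: u−w=18.48900, u+w=-24.33300; √(b/2)=0.79057, √(2b)=1.58114; F=0.79057×18.489=14.61684, v=-24.33300/1.58114=-15.38954
k=1: u−w=52.80900, u+w=-3.48500; √(b/2)=0.79057, √(2b)=1.58114; F=0.79057×52.809=41.74918, v=-3.48500/1.58114=-2.20411

0: F=14.61684 v=-15.38954
1: F=41.74918 v=-2.20411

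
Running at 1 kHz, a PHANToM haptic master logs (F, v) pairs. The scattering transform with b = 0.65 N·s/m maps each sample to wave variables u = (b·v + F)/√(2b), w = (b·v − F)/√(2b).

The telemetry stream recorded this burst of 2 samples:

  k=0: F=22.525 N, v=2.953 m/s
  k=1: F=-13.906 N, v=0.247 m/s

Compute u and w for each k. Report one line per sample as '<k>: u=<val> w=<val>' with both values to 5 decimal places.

0: u=21.43920 w=-18.07226
1: u=-12.05556 w=12.33718

k=0: b·v=0.65×2.953=1.91945; √(2b)=1.14018; u=(1.91945+22.525)/1.14018=21.43920, w=(1.91945−22.525)/1.14018=-18.07226
k=1: b·v=0.65×0.247=0.16055; √(2b)=1.14018; u=(0.16055+(-13.906))/1.14018=-12.05556, w=(0.16055−(-13.906))/1.14018=12.33718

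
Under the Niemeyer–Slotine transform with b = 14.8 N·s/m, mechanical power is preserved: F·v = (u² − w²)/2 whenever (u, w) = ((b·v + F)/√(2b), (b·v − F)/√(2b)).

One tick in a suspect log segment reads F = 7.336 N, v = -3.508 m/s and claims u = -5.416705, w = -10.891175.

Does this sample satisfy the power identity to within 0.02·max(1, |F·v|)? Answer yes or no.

no

F·v = 7.336×(-3.508) = -25.734688 W.
(u² − w²)/2 = (29.340693 − 118.617693)/2 = -44.638500 W.
|Δ| = 18.903812;  2% of max(1, |F·v|) = 0.514694.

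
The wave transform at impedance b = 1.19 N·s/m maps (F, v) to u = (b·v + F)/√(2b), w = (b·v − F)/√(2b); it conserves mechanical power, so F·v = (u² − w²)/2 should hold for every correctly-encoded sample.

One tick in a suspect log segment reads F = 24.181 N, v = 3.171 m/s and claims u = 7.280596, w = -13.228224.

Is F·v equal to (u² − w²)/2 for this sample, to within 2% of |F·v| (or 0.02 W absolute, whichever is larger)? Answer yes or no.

F·v = 24.181×3.171 = 76.677951 W.
(u² − w²)/2 = (53.007078 − 174.985910)/2 = -60.989416 W.
|Δ| = 137.667367;  2% of max(1, |F·v|) = 1.533559.

no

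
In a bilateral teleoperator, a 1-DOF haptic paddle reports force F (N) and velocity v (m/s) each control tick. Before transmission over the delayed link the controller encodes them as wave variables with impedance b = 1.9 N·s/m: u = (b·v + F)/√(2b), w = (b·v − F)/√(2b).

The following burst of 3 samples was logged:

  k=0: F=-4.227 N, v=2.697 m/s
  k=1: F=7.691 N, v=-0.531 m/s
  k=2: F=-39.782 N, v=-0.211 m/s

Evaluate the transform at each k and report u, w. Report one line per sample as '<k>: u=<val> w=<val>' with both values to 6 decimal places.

0: u=0.460305 w=4.797116
1: u=3.427845 w=-4.462955
2: u=-20.613393 w=20.202078

k=0: b·v=1.9×2.697=5.124300; √(2b)=1.949359; u=(5.124300+(-4.227))/1.949359=0.460305, w=(5.124300−(-4.227))/1.949359=4.797116
k=1: b·v=1.9×(-0.531)=-1.008900; √(2b)=1.949359; u=(-1.008900+7.691)/1.949359=3.427845, w=(-1.008900−7.691)/1.949359=-4.462955
k=2: b·v=1.9×(-0.211)=-0.400900; √(2b)=1.949359; u=(-0.400900+(-39.782))/1.949359=-20.613393, w=(-0.400900−(-39.782))/1.949359=20.202078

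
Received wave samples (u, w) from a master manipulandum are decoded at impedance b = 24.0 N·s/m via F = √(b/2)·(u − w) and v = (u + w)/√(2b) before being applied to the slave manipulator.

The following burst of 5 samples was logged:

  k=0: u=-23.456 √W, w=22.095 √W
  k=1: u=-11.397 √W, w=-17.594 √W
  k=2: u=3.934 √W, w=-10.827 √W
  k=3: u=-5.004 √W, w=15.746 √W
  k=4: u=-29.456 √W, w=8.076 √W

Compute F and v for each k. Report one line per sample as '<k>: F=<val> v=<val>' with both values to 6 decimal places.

0: F=-157.793293 v=-0.196443
1: F=21.467038 v=-4.184490
2: F=51.133604 v=-0.994919
3: F=-71.880109 v=1.550474
4: F=-130.014662 v=-3.085937

k=0: u−w=-45.551000, u+w=-1.361000; √(b/2)=3.464102, √(2b)=6.928203; F=3.464102×(-45.551)=-157.793293, v=-1.361000/6.928203=-0.196443
k=1: u−w=6.197000, u+w=-28.991000; √(b/2)=3.464102, √(2b)=6.928203; F=3.464102×6.197=21.467038, v=-28.991000/6.928203=-4.184490
k=2: u−w=14.761000, u+w=-6.893000; √(b/2)=3.464102, √(2b)=6.928203; F=3.464102×14.761=51.133604, v=-6.893000/6.928203=-0.994919
k=3: u−w=-20.750000, u+w=10.742000; √(b/2)=3.464102, √(2b)=6.928203; F=3.464102×(-20.75)=-71.880109, v=10.742000/6.928203=1.550474
k=4: u−w=-37.532000, u+w=-21.380000; √(b/2)=3.464102, √(2b)=6.928203; F=3.464102×(-37.532)=-130.014662, v=-21.380000/6.928203=-3.085937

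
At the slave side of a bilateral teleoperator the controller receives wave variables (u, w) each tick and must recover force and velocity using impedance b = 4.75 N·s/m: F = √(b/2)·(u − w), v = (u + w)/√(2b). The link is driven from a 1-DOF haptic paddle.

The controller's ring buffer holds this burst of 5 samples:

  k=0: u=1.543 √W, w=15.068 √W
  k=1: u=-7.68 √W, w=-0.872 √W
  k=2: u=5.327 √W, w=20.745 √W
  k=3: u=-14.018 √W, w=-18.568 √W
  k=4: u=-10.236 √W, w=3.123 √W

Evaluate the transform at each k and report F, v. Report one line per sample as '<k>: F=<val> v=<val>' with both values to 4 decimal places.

0: F=-20.8434 v=5.3893
1: F=-10.4918 v=-2.7746
2: F=-23.7607 v=8.4589
3: F=7.0120 v=-10.5723
4: F=-20.5876 v=-2.3078

k=0: u−w=-13.5250, u+w=16.6110; √(b/2)=1.5411, √(2b)=3.0822; F=1.5411×(-13.525)=-20.8434, v=16.6110/3.0822=5.3893
k=1: u−w=-6.8080, u+w=-8.5520; √(b/2)=1.5411, √(2b)=3.0822; F=1.5411×(-6.808)=-10.4918, v=-8.5520/3.0822=-2.7746
k=2: u−w=-15.4180, u+w=26.0720; √(b/2)=1.5411, √(2b)=3.0822; F=1.5411×(-15.418)=-23.7607, v=26.0720/3.0822=8.4589
k=3: u−w=4.5500, u+w=-32.5860; √(b/2)=1.5411, √(2b)=3.0822; F=1.5411×4.55=7.0120, v=-32.5860/3.0822=-10.5723
k=4: u−w=-13.3590, u+w=-7.1130; √(b/2)=1.5411, √(2b)=3.0822; F=1.5411×(-13.359)=-20.5876, v=-7.1130/3.0822=-2.3078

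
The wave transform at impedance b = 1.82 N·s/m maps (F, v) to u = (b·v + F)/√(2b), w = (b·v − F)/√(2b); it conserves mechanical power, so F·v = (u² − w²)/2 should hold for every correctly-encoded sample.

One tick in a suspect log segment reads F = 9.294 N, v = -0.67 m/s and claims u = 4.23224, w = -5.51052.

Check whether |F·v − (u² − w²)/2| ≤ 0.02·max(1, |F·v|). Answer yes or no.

yes

F·v = 9.294×(-0.67) = -6.2270 W.
(u² − w²)/2 = (17.9119 − 30.3658)/2 = -6.2270 W.
|Δ| = 0.0000;  2% of max(1, |F·v|) = 0.1245.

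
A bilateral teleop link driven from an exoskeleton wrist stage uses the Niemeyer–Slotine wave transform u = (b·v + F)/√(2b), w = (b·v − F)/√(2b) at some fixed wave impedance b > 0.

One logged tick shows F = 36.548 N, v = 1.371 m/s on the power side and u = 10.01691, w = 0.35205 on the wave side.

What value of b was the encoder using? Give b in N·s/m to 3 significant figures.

b = 28.6 N·s/m

u + w = 10.3690;  u + w = √(2b)·v, so √(2b) = 10.3690/1.371 = 7.5631.
b = (√(2b))²/2 = 57.1999/2 = 28.6000.
(Check via u − w = 2F/√(2b): u − w = 9.6649, 2F/√(2b) = 9.6649.)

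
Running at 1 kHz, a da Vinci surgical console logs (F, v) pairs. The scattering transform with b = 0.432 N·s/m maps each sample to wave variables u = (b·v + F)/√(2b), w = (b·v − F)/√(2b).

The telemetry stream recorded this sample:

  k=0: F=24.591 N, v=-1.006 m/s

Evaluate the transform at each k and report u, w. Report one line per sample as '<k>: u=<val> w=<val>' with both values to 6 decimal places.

k=0: b·v=0.432×(-1.006)=-0.434592; √(2b)=0.929516; u=(-0.434592+24.591)/0.929516=25.988157, w=(-0.434592−24.591)/0.929516=-26.923250

0: u=25.988157 w=-26.923250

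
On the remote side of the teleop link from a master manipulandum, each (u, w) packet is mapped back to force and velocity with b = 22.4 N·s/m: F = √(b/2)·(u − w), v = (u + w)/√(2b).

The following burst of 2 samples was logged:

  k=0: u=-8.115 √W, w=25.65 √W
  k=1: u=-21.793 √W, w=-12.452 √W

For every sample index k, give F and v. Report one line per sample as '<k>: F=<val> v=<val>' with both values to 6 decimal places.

k=0: u−w=-33.765000, u+w=17.535000; √(b/2)=3.346640, √(2b)=6.693280; F=3.346640×(-33.765)=-112.999303, v=17.535000/6.693280=2.619792
k=1: u−w=-9.341000, u+w=-34.245000; √(b/2)=3.346640, √(2b)=6.693280; F=3.346640×(-9.341)=-31.260965, v=-34.245000/6.693280=-5.116325

0: F=-112.999303 v=2.619792
1: F=-31.260965 v=-5.116325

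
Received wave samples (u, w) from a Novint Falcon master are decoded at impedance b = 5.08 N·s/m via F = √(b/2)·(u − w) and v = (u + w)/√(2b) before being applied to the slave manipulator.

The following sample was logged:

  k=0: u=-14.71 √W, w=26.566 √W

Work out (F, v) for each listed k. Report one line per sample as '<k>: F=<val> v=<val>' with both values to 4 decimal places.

k=0: u−w=-41.2760, u+w=11.8560; √(b/2)=1.5937, √(2b)=3.1875; F=1.5937×(-41.276)=-65.7831, v=11.8560/3.1875=3.7196

0: F=-65.7831 v=3.7196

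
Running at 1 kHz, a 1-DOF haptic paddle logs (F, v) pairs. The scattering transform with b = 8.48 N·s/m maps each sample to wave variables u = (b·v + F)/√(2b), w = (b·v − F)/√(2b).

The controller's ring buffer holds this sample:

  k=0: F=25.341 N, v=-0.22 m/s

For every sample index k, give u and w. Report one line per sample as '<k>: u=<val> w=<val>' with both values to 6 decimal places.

k=0: b·v=8.48×(-0.22)=-1.865600; √(2b)=4.118252; u=(-1.865600+25.341)/4.118252=5.700331, w=(-1.865600−25.341)/4.118252=-6.606346

0: u=5.700331 w=-6.606346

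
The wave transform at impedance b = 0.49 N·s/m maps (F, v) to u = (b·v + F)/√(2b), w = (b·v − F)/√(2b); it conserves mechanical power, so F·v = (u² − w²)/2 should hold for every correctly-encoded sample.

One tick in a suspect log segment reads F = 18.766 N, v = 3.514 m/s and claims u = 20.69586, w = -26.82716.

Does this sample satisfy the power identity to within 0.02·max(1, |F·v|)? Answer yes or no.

no

F·v = 18.766×3.514 = 65.9437 W.
(u² − w²)/2 = (428.3186 − 719.6965)/2 = -145.6889 W.
|Δ| = 211.6327;  2% of max(1, |F·v|) = 1.3189.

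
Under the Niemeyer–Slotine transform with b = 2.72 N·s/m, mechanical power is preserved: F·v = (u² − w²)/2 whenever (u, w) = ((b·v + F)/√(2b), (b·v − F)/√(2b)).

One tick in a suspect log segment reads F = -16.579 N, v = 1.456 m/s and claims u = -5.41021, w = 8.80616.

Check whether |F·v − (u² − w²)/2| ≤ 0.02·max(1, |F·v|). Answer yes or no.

F·v = (-16.579)×1.456 = -24.13902 W.
(u² − w²)/2 = (29.27037 − 77.54845)/2 = -24.13904 W.
|Δ| = 0.00002;  2% of max(1, |F·v|) = 0.48278.

yes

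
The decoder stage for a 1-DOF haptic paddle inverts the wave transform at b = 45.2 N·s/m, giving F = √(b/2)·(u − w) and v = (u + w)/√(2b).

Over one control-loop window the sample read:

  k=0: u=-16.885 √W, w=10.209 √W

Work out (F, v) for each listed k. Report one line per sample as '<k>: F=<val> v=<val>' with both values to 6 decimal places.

k=0: u−w=-27.094000, u+w=-6.676000; √(b/2)=4.753946, √(2b)=9.507891; F=4.753946×(-27.094)=-128.803406, v=-6.676000/9.507891=-0.702154

0: F=-128.803406 v=-0.702154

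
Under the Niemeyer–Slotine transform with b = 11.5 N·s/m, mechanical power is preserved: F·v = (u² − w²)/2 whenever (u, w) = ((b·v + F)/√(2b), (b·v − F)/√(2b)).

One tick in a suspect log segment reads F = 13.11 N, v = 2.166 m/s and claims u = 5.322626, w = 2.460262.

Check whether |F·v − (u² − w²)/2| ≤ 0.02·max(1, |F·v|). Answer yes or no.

F·v = 13.11×2.166 = 28.396260 W.
(u² − w²)/2 = (28.330348 − 6.052889)/2 = 11.138729 W.
|Δ| = 17.257531;  2% of max(1, |F·v|) = 0.567925.

no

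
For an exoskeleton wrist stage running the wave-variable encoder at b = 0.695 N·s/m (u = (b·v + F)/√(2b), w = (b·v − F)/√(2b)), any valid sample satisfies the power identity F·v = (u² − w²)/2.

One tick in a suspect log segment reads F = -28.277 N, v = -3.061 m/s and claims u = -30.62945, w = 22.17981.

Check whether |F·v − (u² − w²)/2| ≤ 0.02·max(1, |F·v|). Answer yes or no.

F·v = (-28.277)×(-3.061) = 86.55590 W.
(u² − w²)/2 = (938.16321 − 491.94397)/2 = 223.10962 W.
|Δ| = 136.55372;  2% of max(1, |F·v|) = 1.73112.

no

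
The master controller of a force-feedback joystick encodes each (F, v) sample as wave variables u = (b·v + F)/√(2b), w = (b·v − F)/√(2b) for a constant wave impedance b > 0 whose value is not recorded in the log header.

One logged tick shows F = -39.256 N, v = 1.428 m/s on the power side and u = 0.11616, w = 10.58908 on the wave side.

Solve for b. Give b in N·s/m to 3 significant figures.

u + w = 10.7052;  u + w = √(2b)·v, so √(2b) = 10.7052/1.428 = 7.4967.
b = (√(2b))²/2 = 56.2000/2 = 28.1000.
(Check via u − w = 2F/√(2b): u − w = -10.4729, 2F/√(2b) = -10.4729.)

b = 28.1 N·s/m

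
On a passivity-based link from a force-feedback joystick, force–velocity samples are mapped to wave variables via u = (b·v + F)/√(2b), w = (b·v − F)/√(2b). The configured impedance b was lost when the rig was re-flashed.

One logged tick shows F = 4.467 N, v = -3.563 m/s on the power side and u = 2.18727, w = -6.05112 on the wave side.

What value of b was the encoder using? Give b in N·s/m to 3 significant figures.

u + w = -3.8639;  u + w = √(2b)·v, so √(2b) = -3.8639/(-3.563) = 1.0844.
b = (√(2b))²/2 = 1.1760/2 = 0.5880.
(Check via u − w = 2F/√(2b): u − w = 8.2384, 2F/√(2b) = 8.2384.)

b = 0.588 N·s/m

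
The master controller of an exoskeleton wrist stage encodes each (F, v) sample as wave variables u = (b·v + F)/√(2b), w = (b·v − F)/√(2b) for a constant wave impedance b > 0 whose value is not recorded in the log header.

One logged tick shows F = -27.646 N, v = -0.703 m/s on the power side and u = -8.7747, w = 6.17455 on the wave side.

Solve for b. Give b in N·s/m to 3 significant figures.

u + w = -2.60015;  u + w = √(2b)·v, so √(2b) = -2.60015/(-0.703) = 3.69865.
b = (√(2b))²/2 = 13.68000/2 = 6.84000.
(Check via u − w = 2F/√(2b): u − w = -14.94925, 2F/√(2b) = -14.94924.)

b = 6.84 N·s/m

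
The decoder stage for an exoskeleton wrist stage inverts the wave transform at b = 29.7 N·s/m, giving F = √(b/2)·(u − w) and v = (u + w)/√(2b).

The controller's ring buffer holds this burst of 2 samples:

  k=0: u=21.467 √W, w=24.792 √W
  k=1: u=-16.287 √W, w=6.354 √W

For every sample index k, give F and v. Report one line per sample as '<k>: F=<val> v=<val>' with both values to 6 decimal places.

k=0: u−w=-3.325000, u+w=46.259000; √(b/2)=3.853570, √(2b)=7.707140; F=3.853570×(-3.325)=-12.813119, v=46.259000/7.707140=6.002097
k=1: u−w=-22.641000, u+w=-9.933000; √(b/2)=3.853570, √(2b)=7.707140; F=3.853570×(-22.641)=-87.248673, v=-9.933000/7.707140=-1.288805

0: F=-12.813119 v=6.002097
1: F=-87.248673 v=-1.288805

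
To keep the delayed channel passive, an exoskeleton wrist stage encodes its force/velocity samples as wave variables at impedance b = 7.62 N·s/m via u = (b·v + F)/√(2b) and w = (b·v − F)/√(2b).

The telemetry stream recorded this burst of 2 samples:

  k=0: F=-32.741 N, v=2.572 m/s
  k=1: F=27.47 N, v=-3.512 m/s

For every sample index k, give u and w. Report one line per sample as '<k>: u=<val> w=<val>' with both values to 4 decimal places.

k=0: b·v=7.62×2.572=19.5986; √(2b)=3.9038; u=(19.5986+(-32.741))/3.9038=-3.3665, w=(19.5986−(-32.741))/3.9038=13.4072
k=1: b·v=7.62×(-3.512)=-26.7614; √(2b)=3.9038; u=(-26.7614+27.47)/3.9038=0.1815, w=(-26.7614−27.47)/3.9038=-13.8918

0: u=-3.3665 w=13.4072
1: u=0.1815 w=-13.8918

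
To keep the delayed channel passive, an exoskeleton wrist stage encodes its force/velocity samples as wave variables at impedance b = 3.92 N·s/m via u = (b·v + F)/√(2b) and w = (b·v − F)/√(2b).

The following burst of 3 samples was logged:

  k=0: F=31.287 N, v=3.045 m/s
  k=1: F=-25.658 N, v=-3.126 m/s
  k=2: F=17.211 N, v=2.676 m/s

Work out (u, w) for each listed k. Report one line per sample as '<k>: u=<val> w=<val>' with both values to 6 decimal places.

k=0: b·v=3.92×3.045=11.936400; √(2b)=2.800000; u=(11.936400+31.287)/2.800000=15.436929, w=(11.936400−31.287)/2.800000=-6.910929
k=1: b·v=3.92×(-3.126)=-12.253920; √(2b)=2.800000; u=(-12.253920+(-25.658))/2.800000=-13.539971, w=(-12.253920−(-25.658))/2.800000=4.787171
k=2: b·v=3.92×2.676=10.489920; √(2b)=2.800000; u=(10.489920+17.211)/2.800000=9.893186, w=(10.489920−17.211)/2.800000=-2.400386

0: u=15.436929 w=-6.910929
1: u=-13.539971 w=4.787171
2: u=9.893186 w=-2.400386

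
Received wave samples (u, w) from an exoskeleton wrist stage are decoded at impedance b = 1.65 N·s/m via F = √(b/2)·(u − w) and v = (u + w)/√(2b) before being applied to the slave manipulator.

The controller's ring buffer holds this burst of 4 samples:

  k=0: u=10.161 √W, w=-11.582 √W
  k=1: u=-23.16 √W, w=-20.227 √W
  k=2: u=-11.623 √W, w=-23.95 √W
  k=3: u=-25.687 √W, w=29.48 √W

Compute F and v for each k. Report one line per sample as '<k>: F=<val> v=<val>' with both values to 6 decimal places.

k=0: u−w=21.743000, u+w=-1.421000; √(b/2)=0.908295, √(2b)=1.816590; F=0.908295×21.743=19.749060, v=-1.421000/1.816590=-0.782235
k=1: u−w=-2.933000, u+w=-43.387000; √(b/2)=0.908295, √(2b)=1.816590; F=0.908295×(-2.933)=-2.664030, v=-43.387000/1.816590=-23.883757
k=2: u−w=12.327000, u+w=-35.573000; √(b/2)=0.908295, √(2b)=1.816590; F=0.908295×12.327=11.196554, v=-35.573000/1.816590=-19.582292
k=3: u−w=-55.167000, u+w=3.793000; √(b/2)=0.908295, √(2b)=1.816590; F=0.908295×(-55.167)=-50.107916, v=3.793000/1.816590=2.087978

0: F=19.749060 v=-0.782235
1: F=-2.664030 v=-23.883757
2: F=11.196554 v=-19.582292
3: F=-50.107916 v=2.087978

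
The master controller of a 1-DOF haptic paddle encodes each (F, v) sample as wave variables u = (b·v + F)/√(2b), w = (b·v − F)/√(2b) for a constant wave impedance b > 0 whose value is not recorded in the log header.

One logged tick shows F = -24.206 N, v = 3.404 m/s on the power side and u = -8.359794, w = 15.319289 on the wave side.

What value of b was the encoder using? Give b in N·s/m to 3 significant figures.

u + w = 6.959495;  u + w = √(2b)·v, so √(2b) = 6.959495/3.404 = 2.044505.
b = (√(2b))²/2 = 4.180001/2 = 2.090000.
(Check via u − w = 2F/√(2b): u − w = -23.679083, 2F/√(2b) = -23.679081.)

b = 2.09 N·s/m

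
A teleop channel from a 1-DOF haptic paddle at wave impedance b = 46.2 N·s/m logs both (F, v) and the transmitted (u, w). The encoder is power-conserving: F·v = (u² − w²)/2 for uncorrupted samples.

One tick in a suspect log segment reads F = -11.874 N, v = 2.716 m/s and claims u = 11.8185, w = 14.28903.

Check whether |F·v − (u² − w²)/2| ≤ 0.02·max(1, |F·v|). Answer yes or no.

yes

F·v = (-11.874)×2.716 = -32.2498 W.
(u² − w²)/2 = (139.6769 − 204.1764)/2 = -32.2497 W.
|Δ| = 0.0001;  2% of max(1, |F·v|) = 0.6450.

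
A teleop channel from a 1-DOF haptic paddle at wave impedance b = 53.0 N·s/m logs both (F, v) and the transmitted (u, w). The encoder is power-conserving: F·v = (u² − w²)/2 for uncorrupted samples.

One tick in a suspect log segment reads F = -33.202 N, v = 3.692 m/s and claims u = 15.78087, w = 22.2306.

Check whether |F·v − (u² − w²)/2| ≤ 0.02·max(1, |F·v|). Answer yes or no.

yes

F·v = (-33.202)×3.692 = -122.58178 W.
(u² − w²)/2 = (249.03586 − 494.19958)/2 = -122.58186 W.
|Δ| = 0.00008;  2% of max(1, |F·v|) = 2.45164.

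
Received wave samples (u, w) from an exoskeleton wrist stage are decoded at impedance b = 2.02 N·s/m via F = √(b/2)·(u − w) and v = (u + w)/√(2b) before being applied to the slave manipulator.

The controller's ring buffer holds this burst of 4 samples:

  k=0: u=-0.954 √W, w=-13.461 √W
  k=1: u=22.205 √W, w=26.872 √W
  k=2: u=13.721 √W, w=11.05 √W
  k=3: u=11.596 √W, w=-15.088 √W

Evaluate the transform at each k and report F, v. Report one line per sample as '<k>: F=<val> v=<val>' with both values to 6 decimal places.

k=0: u−w=12.507000, u+w=-14.415000; √(b/2)=1.004988, √(2b)=2.009975; F=1.004988×12.507=12.569379, v=-14.415000/2.009975=-7.171731
k=1: u−w=-4.667000, u+w=49.077000; √(b/2)=1.004988, √(2b)=2.009975; F=1.004988×(-4.667)=-4.690277, v=49.077000/2.009975=24.416720
k=2: u−w=2.671000, u+w=24.771000; √(b/2)=1.004988, √(2b)=2.009975; F=1.004988×2.671=2.684322, v=24.771000/2.009975=12.324033
k=3: u−w=26.684000, u+w=-3.492000; √(b/2)=1.004988, √(2b)=2.009975; F=1.004988×26.684=26.817088, v=-3.492000/2.009975=-1.737335

0: F=12.569379 v=-7.171731
1: F=-4.690277 v=24.416720
2: F=2.684322 v=12.324033
3: F=26.817088 v=-1.737335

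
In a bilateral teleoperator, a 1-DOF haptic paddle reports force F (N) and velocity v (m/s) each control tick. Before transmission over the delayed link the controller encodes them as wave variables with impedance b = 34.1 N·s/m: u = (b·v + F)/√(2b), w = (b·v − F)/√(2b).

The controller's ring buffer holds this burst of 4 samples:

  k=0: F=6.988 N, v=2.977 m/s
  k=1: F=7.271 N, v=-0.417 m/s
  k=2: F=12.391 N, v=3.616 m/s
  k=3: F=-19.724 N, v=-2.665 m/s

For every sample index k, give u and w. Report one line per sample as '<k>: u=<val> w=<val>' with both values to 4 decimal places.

0: u=13.1387 w=11.4463
1: u=-0.8414 w=-2.6023
2: u=16.4315 w=13.4306
3: u=-13.3926 w=-8.6158

k=0: b·v=34.1×2.977=101.5157; √(2b)=8.2583; u=(101.5157+6.988)/8.2583=13.1387, w=(101.5157−6.988)/8.2583=11.4463
k=1: b·v=34.1×(-0.417)=-14.2197; √(2b)=8.2583; u=(-14.2197+7.271)/8.2583=-0.8414, w=(-14.2197−7.271)/8.2583=-2.6023
k=2: b·v=34.1×3.616=123.3056; √(2b)=8.2583; u=(123.3056+12.391)/8.2583=16.4315, w=(123.3056−12.391)/8.2583=13.4306
k=3: b·v=34.1×(-2.665)=-90.8765; √(2b)=8.2583; u=(-90.8765+(-19.724))/8.2583=-13.3926, w=(-90.8765−(-19.724))/8.2583=-8.6158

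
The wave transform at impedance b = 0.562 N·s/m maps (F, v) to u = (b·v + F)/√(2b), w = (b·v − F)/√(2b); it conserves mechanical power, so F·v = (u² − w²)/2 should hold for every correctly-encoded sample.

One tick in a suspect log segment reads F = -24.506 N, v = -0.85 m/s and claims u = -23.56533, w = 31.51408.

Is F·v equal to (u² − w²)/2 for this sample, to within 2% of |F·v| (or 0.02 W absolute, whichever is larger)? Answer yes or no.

F·v = (-24.506)×(-0.85) = 20.83010 W.
(u² − w²)/2 = (555.32478 − 993.13724)/2 = -218.90623 W.
|Δ| = 239.73633;  2% of max(1, |F·v|) = 0.41660.

no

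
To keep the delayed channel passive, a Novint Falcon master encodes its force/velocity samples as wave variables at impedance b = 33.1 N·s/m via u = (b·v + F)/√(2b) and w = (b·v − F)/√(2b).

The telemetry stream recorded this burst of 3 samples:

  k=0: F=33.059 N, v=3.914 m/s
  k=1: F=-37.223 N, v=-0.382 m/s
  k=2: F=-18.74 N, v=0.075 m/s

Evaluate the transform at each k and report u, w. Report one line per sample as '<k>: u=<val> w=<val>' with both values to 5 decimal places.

0: u=19.98594 w=11.85968
1: u=-6.12895 w=3.02087
2: u=-1.99813 w=2.60836

k=0: b·v=33.1×3.914=129.55340; √(2b)=8.13634; u=(129.55340+33.059)/8.13634=19.98594, w=(129.55340−33.059)/8.13634=11.85968
k=1: b·v=33.1×(-0.382)=-12.64420; √(2b)=8.13634; u=(-12.64420+(-37.223))/8.13634=-6.12895, w=(-12.64420−(-37.223))/8.13634=3.02087
k=2: b·v=33.1×0.075=2.48250; √(2b)=8.13634; u=(2.48250+(-18.74))/8.13634=-1.99813, w=(2.48250−(-18.74))/8.13634=2.60836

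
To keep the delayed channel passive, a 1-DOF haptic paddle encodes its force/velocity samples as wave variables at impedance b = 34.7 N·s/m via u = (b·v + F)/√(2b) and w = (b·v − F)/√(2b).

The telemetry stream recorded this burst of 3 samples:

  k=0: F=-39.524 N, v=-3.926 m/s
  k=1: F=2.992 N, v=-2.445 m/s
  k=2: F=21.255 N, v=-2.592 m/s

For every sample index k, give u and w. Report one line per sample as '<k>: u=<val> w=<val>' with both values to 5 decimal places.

0: u=-21.09750 w=-11.60870
1: u=-9.82508 w=-10.54339
2: u=-8.24513 w=-13.34796

k=0: b·v=34.7×(-3.926)=-136.23220; √(2b)=8.33067; u=(-136.23220+(-39.524))/8.33067=-21.09750, w=(-136.23220−(-39.524))/8.33067=-11.60870
k=1: b·v=34.7×(-2.445)=-84.84150; √(2b)=8.33067; u=(-84.84150+2.992)/8.33067=-9.82508, w=(-84.84150−2.992)/8.33067=-10.54339
k=2: b·v=34.7×(-2.592)=-89.94240; √(2b)=8.33067; u=(-89.94240+21.255)/8.33067=-8.24513, w=(-89.94240−21.255)/8.33067=-13.34796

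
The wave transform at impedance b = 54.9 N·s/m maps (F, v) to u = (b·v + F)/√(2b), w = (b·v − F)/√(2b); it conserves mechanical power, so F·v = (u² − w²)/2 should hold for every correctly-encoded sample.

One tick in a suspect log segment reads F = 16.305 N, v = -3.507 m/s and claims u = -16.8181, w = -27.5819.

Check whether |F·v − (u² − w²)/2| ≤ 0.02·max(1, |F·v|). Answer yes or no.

F·v = 16.305×(-3.507) = -57.1816 W.
(u² − w²)/2 = (282.8485 − 760.7612)/2 = -238.9564 W.
|Δ| = 181.7747;  2% of max(1, |F·v|) = 1.1436.

no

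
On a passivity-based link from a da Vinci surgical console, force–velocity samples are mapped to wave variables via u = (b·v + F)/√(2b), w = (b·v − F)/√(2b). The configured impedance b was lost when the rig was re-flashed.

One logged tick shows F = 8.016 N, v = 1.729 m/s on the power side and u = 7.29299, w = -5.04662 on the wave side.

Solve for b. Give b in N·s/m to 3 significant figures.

b = 0.844 N·s/m

u + w = 2.24637;  u + w = √(2b)·v, so √(2b) = 2.24637/1.729 = 1.29923.
b = (√(2b))²/2 = 1.68800/2 = 0.84400.
(Check via u − w = 2F/√(2b): u − w = 12.33961, 2F/√(2b) = 12.33961.)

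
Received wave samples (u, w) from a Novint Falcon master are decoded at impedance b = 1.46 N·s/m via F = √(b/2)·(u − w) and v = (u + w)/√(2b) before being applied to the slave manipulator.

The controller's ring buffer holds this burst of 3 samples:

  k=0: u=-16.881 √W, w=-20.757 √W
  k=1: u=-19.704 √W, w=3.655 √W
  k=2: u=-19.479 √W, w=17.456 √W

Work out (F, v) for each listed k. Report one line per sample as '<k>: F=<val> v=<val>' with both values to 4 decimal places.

k=0: u−w=3.8760, u+w=-37.6380; √(b/2)=0.8544, √(2b)=1.7088; F=0.8544×3.876=3.3117, v=-37.6380/1.7088=-22.0260
k=1: u−w=-23.3590, u+w=-16.0490; √(b/2)=0.8544, √(2b)=1.7088; F=0.8544×(-23.359)=-19.9579, v=-16.0490/1.7088=-9.3920
k=2: u−w=-36.9350, u+w=-2.0230; √(b/2)=0.8544, √(2b)=1.7088; F=0.8544×(-36.935)=-31.5573, v=-2.0230/1.7088=-1.1839

0: F=3.3117 v=-22.0260
1: F=-19.9579 v=-9.3920
2: F=-31.5573 v=-1.1839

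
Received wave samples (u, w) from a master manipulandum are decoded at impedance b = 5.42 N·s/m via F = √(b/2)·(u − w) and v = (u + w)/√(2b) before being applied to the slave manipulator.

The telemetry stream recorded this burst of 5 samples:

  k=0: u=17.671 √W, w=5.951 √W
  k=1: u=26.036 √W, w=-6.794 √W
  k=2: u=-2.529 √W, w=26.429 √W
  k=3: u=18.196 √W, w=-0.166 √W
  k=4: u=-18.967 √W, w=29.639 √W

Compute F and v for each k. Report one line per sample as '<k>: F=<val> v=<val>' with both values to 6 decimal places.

k=0: u−w=11.720000, u+w=23.622000; √(b/2)=1.646208, √(2b)=3.292416; F=1.646208×11.72=19.293555, v=23.622000/3.292416=7.174672
k=1: u−w=32.830000, u+w=19.242000; √(b/2)=1.646208, √(2b)=3.292416; F=1.646208×32.83=54.045001, v=19.242000/3.292416=5.844341
k=2: u−w=-28.958000, u+w=23.900000; √(b/2)=1.646208, √(2b)=3.292416; F=1.646208×(-28.958)=-47.670884, v=23.900000/3.292416=7.259108
k=3: u−w=18.362000, u+w=18.030000; √(b/2)=1.646208, √(2b)=3.292416; F=1.646208×18.362=30.227667, v=18.030000/3.292416=5.476223
k=4: u−w=-48.606000, u+w=10.672000; √(b/2)=1.646208, √(2b)=3.292416; F=1.646208×(-48.606)=-80.015575, v=10.672000/3.292416=3.241389

0: F=19.293555 v=7.174672
1: F=54.045001 v=5.844341
2: F=-47.670884 v=7.259108
3: F=30.227667 v=5.476223
4: F=-80.015575 v=3.241389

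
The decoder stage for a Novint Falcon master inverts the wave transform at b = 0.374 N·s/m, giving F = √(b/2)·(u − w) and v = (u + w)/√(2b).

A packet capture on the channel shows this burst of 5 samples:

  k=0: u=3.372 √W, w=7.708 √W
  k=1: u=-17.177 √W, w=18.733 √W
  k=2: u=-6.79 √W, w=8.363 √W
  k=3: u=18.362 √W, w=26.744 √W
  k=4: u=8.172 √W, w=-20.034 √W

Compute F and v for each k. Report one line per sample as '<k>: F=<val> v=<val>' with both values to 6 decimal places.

k=0: u−w=-4.336000, u+w=11.080000; √(b/2)=0.432435, √(2b)=0.864870; F=0.432435×(-4.336)=-1.875038, v=11.080000/0.864870=12.811175
k=1: u−w=-35.910000, u+w=1.556000; √(b/2)=0.432435, √(2b)=0.864870; F=0.432435×(-35.91)=-15.528740, v=1.556000/0.864870=1.799114
k=2: u−w=-15.153000, u+w=1.573000; √(b/2)=0.432435, √(2b)=0.864870; F=0.432435×(-15.153)=-6.552687, v=1.573000/0.864870=1.818771
k=3: u−w=-8.382000, u+w=45.106000; √(b/2)=0.432435, √(2b)=0.864870; F=0.432435×(-8.382)=-3.624670, v=45.106000/0.864870=52.153507
k=4: u−w=28.206000, u+w=-11.862000; √(b/2)=0.432435, √(2b)=0.864870; F=0.432435×28.206=12.197261, v=-11.862000/0.864870=-13.715357

0: F=-1.875038 v=12.811175
1: F=-15.528740 v=1.799114
2: F=-6.552687 v=1.818771
3: F=-3.624670 v=52.153507
4: F=12.197261 v=-13.715357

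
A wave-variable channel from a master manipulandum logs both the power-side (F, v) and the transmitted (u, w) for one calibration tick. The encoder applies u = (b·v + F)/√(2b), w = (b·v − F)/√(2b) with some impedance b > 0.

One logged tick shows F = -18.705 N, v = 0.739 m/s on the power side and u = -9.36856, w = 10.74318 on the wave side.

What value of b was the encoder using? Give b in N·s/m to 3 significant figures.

u + w = 1.37462;  u + w = √(2b)·v, so √(2b) = 1.37462/0.739 = 1.86011.
b = (√(2b))²/2 = 3.46000/2 = 1.73000.
(Check via u − w = 2F/√(2b): u − w = -20.11174, 2F/√(2b) = -20.11173.)

b = 1.73 N·s/m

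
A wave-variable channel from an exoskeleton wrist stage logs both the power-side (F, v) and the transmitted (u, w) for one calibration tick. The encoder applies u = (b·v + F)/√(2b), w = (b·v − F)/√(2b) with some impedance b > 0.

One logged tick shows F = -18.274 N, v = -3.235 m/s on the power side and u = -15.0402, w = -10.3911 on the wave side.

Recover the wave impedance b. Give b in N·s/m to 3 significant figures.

u + w = -25.43130;  u + w = √(2b)·v, so √(2b) = -25.43130/(-3.235) = 7.86130.
b = (√(2b))²/2 = 61.80001/2 = 30.90001.
(Check via u − w = 2F/√(2b): u − w = -4.64910, 2F/√(2b) = -4.64910.)

b = 30.9 N·s/m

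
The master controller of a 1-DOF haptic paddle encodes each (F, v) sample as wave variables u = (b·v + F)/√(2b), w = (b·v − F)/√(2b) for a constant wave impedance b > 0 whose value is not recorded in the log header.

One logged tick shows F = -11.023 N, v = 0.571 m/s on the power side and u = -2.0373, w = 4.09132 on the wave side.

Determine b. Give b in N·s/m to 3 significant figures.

u + w = 2.05402;  u + w = √(2b)·v, so √(2b) = 2.05402/0.571 = 3.59723.
b = (√(2b))²/2 = 12.94008/2 = 6.47004.
(Check via u − w = 2F/√(2b): u − w = -6.12862, 2F/√(2b) = -6.12860.)

b = 6.47 N·s/m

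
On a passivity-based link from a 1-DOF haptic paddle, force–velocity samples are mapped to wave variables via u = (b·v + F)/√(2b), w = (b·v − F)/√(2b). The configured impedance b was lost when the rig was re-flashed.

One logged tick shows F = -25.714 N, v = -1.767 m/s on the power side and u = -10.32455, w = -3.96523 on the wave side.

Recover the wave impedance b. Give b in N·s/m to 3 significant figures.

b = 32.7 N·s/m

u + w = -14.2898;  u + w = √(2b)·v, so √(2b) = -14.2898/(-1.767) = 8.0870.
b = (√(2b))²/2 = 65.4000/2 = 32.7000.
(Check via u − w = 2F/√(2b): u − w = -6.3593, 2F/√(2b) = -6.3593.)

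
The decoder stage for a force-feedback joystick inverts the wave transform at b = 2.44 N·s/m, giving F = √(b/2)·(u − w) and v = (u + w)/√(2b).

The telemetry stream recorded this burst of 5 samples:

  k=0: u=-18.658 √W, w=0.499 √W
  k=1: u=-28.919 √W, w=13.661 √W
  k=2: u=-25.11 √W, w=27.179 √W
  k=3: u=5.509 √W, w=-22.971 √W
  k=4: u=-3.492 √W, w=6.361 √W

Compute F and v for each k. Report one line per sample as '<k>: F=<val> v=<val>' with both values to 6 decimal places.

0: F=-21.159598 v=-8.220193
1: F=-47.031147 v=-6.906972
2: F=-57.755088 v=0.936592
3: F=31.457188 v=-7.904676
4: F=-10.882994 v=1.298735

k=0: u−w=-19.157000, u+w=-18.159000; √(b/2)=1.104536, √(2b)=2.209072; F=1.104536×(-19.157)=-21.159598, v=-18.159000/2.209072=-8.220193
k=1: u−w=-42.580000, u+w=-15.258000; √(b/2)=1.104536, √(2b)=2.209072; F=1.104536×(-42.58)=-47.031147, v=-15.258000/2.209072=-6.906972
k=2: u−w=-52.289000, u+w=2.069000; √(b/2)=1.104536, √(2b)=2.209072; F=1.104536×(-52.289)=-57.755088, v=2.069000/2.209072=0.936592
k=3: u−w=28.480000, u+w=-17.462000; √(b/2)=1.104536, √(2b)=2.209072; F=1.104536×28.48=31.457188, v=-17.462000/2.209072=-7.904676
k=4: u−w=-9.853000, u+w=2.869000; √(b/2)=1.104536, √(2b)=2.209072; F=1.104536×(-9.853)=-10.882994, v=2.869000/2.209072=1.298735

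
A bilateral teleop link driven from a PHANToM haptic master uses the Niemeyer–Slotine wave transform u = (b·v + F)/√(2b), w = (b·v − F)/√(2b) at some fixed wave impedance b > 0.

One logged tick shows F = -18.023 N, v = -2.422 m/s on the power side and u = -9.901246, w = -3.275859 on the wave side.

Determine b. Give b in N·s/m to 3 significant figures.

b = 14.8 N·s/m

u + w = -13.177105;  u + w = √(2b)·v, so √(2b) = -13.177105/(-2.422) = 5.440588.
b = (√(2b))²/2 = 29.600002/2 = 14.800001.
(Check via u − w = 2F/√(2b): u − w = -6.625387, 2F/√(2b) = -6.625386.)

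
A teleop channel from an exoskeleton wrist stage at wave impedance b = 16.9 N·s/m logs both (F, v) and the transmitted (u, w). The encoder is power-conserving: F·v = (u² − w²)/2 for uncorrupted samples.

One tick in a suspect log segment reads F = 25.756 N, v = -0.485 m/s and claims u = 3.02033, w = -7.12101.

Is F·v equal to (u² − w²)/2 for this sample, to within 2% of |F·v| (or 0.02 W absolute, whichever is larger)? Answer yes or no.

no

F·v = 25.756×(-0.485) = -12.4917 W.
(u² − w²)/2 = (9.1224 − 50.7088)/2 = -20.7932 W.
|Δ| = 8.3015;  2% of max(1, |F·v|) = 0.2498.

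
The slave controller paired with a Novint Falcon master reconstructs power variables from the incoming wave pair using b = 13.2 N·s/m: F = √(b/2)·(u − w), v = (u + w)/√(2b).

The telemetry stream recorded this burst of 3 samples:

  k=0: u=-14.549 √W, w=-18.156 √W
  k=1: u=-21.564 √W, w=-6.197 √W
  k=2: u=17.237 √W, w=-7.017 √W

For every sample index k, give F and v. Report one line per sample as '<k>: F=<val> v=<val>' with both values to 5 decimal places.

0: F=9.26655 v=-6.36520
1: F=-39.47854 v=-5.40298
2: F=62.30965 v=1.98906

k=0: u−w=3.60700, u+w=-32.70500; √(b/2)=2.56905, √(2b)=5.13809; F=2.56905×3.607=9.26655, v=-32.70500/5.13809=-6.36520
k=1: u−w=-15.36700, u+w=-27.76100; √(b/2)=2.56905, √(2b)=5.13809; F=2.56905×(-15.367)=-39.47854, v=-27.76100/5.13809=-5.40298
k=2: u−w=24.25400, u+w=10.22000; √(b/2)=2.56905, √(2b)=5.13809; F=2.56905×24.254=62.30965, v=10.22000/5.13809=1.98906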